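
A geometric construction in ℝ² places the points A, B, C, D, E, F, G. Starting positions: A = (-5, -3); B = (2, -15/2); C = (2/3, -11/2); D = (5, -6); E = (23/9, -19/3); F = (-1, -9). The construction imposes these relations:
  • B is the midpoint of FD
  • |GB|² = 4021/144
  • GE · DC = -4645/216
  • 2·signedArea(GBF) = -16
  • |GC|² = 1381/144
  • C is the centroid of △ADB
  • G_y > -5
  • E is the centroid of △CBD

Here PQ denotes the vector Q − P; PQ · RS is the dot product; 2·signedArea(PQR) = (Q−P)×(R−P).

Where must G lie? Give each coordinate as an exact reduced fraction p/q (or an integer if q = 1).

G = (-13/6, -17/4)

1. G_x = -13/6  [2·signedArea(GBF) = -16 ∩ GE · DC = -4645/216]
2. G_y = -17/4  [2·signedArea(GBF) = -16 ∩ GE · DC = -4645/216]
   → G = (-13/6, -17/4)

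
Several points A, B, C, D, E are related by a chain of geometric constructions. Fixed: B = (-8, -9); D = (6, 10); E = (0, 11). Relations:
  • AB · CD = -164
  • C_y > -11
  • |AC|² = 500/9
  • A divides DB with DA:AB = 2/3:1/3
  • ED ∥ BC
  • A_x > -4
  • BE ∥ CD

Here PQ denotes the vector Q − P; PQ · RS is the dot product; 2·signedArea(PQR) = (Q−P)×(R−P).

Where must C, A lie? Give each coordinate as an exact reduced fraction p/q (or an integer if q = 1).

A = (-10/3, -8/3)
C = (-2, -10)

1. C_x = -2  [BE ∥ CD ∩ ED ∥ BC]
2. C_y = -10  [BE ∥ CD ∩ ED ∥ BC]
   → C = (-2, -10)
3. A_x = -10/3  [A divides DB with DA:AB = 2/3:1/3]
4. A_y = -8/3  [A divides DB with DA:AB = 2/3:1/3]
   → A = (-10/3, -8/3)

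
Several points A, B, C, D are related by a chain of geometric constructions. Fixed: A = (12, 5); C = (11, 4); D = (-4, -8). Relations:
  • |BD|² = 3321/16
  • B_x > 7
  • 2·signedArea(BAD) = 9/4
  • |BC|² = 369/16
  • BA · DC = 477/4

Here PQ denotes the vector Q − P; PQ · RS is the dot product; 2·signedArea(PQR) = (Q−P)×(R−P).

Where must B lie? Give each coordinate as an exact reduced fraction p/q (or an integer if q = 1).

1. B_x = 29/4  [2·signedArea(BAD) = 9/4 ∩ BA · DC = 477/4]
2. B_y = 1  [2·signedArea(BAD) = 9/4 ∩ BA · DC = 477/4]
   → B = (29/4, 1)

B = (29/4, 1)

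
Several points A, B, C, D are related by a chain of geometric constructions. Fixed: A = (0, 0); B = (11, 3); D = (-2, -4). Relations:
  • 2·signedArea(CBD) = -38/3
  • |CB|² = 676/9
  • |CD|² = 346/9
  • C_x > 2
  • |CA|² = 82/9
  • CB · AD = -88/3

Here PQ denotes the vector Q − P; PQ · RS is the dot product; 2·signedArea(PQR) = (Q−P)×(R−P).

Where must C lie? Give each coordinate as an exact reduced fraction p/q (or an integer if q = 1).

1. C_x = 3  [2·signedArea(CBD) = -38/3 ∩ CB · AD = -88/3]
2. C_y = -1/3  [2·signedArea(CBD) = -38/3 ∩ CB · AD = -88/3]
   → C = (3, -1/3)

C = (3, -1/3)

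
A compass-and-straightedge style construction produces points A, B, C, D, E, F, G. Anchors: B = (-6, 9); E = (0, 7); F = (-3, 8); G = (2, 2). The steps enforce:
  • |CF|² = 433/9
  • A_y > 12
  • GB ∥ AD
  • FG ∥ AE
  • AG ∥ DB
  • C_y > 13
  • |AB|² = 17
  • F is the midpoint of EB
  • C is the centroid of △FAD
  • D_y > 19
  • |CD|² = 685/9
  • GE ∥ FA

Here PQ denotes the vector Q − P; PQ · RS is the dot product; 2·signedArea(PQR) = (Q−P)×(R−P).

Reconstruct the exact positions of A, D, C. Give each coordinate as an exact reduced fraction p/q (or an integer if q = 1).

1. A_x = -5  [FG ∥ AE ∩ GE ∥ FA]
2. A_y = 13  [FG ∥ AE ∩ GE ∥ FA]
   → A = (-5, 13)
3. D_x = -13  [AG ∥ DB ∩ GB ∥ AD]
4. D_y = 20  [AG ∥ DB ∩ GB ∥ AD]
   → D = (-13, 20)
5. C_x = -7  [C is the centroid of △FAD]
6. C_y = 41/3  [C is the centroid of △FAD]
   → C = (-7, 41/3)

A = (-5, 13)
C = (-7, 41/3)
D = (-13, 20)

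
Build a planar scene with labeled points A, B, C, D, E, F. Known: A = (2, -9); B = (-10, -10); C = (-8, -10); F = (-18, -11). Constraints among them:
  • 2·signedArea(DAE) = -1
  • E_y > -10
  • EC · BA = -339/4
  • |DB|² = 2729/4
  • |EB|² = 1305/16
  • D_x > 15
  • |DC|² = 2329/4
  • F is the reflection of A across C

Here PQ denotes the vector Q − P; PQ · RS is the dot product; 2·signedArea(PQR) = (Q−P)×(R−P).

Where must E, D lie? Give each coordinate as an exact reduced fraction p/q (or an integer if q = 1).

1. E_x = -1  [line -12·x + -1·y + -85/4 = 0 ∩ |EB|² = 1305/16]
2. E_y = -37/4  [line -12·x + -1·y + -85/4 = 0 ∩ |EB|² = 1305/16]
   → E = (-1, -37/4)
3. D_x = 16  [line 1/4·x + -3·y + -53/2 = 0 ∩ |DB|² = 2729/4]
4. D_y = -15/2  [line 1/4·x + -3·y + -53/2 = 0 ∩ |DB|² = 2729/4]
   → D = (16, -15/2)

D = (16, -15/2)
E = (-1, -37/4)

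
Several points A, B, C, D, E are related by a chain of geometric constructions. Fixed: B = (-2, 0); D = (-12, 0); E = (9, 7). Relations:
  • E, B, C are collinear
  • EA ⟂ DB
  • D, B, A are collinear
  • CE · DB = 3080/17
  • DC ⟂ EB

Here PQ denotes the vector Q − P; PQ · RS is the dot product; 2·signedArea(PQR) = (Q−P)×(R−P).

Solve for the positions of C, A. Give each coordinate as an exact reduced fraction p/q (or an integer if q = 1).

A = (9, 0)
C = (-155/17, -77/17)

1. C_x = -155/17  [E, B, C are collinear ∩ DC ⟂ EB]
2. C_y = -77/17  [E, B, C are collinear ∩ DC ⟂ EB]
   → C = (-155/17, -77/17)
3. A_x = 9  [D, B, A are collinear ∩ EA ⟂ DB]
4. A_y = 0  [D, B, A are collinear ∩ EA ⟂ DB]
   → A = (9, 0)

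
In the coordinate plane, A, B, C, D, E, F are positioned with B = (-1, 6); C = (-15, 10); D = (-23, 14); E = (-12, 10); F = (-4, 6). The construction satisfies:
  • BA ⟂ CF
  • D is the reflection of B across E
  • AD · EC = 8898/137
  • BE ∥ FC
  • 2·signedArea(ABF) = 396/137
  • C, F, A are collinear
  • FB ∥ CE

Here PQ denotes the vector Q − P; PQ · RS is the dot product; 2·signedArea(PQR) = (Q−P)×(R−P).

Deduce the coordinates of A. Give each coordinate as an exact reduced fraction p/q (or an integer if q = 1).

1. A_x = -185/137  [C, F, A are collinear ∩ BA ⟂ CF]
2. A_y = 690/137  [C, F, A are collinear ∩ BA ⟂ CF]
   → A = (-185/137, 690/137)

A = (-185/137, 690/137)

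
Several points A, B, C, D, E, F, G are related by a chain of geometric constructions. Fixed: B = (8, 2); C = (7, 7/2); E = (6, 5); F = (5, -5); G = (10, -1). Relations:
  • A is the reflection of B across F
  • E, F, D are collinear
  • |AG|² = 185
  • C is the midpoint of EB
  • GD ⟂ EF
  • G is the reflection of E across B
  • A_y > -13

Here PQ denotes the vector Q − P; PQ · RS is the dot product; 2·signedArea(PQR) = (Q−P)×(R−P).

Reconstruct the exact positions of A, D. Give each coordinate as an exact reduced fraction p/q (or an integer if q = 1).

1. A_x = 2  [A is the reflection of B across F]
2. A_y = -12  [A is the reflection of B across F]
   → A = (2, -12)
3. D_x = 550/101  [E, F, D are collinear ∩ GD ⟂ EF]
4. D_y = -55/101  [E, F, D are collinear ∩ GD ⟂ EF]
   → D = (550/101, -55/101)

A = (2, -12)
D = (550/101, -55/101)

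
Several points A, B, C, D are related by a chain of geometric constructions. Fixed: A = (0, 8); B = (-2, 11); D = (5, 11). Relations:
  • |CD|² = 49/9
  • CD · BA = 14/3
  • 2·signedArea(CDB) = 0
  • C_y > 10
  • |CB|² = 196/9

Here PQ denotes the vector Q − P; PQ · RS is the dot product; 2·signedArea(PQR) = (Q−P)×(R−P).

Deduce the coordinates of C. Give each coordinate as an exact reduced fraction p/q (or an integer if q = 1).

1. C_x = 8/3  [2·signedArea(CDB) = 0 ∩ CD · BA = 14/3]
2. C_y = 11  [2·signedArea(CDB) = 0 ∩ CD · BA = 14/3]
   → C = (8/3, 11)

C = (8/3, 11)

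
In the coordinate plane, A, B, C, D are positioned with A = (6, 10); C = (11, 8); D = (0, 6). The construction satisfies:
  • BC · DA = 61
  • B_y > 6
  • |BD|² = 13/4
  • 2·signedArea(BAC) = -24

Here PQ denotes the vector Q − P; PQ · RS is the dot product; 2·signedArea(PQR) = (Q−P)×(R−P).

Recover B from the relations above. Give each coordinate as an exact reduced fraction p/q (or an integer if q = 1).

B = (3/2, 7)

1. B_x = 3/2  [BC · DA = 61 ∩ 2·signedArea(BAC) = -24]
2. B_y = 7  [BC · DA = 61 ∩ 2·signedArea(BAC) = -24]
   → B = (3/2, 7)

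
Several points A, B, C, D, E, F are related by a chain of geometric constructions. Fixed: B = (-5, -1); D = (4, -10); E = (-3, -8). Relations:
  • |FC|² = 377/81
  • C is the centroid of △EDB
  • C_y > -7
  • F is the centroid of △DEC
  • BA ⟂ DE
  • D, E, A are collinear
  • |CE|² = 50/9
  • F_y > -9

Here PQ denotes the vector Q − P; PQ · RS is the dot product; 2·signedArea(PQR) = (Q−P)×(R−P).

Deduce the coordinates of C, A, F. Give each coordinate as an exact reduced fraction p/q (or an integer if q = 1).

A = (-355/53, -368/53)
C = (-4/3, -19/3)
F = (-1/9, -73/9)

1. C_x = -4/3  [C is the centroid of △EDB]
2. C_y = -19/3  [C is the centroid of △EDB]
   → C = (-4/3, -19/3)
3. A_x = -355/53  [D, E, A are collinear ∩ BA ⟂ DE]
4. A_y = -368/53  [D, E, A are collinear ∩ BA ⟂ DE]
   → A = (-355/53, -368/53)
5. F_x = -1/9  [F is the centroid of △DEC]
6. F_y = -73/9  [F is the centroid of △DEC]
   → F = (-1/9, -73/9)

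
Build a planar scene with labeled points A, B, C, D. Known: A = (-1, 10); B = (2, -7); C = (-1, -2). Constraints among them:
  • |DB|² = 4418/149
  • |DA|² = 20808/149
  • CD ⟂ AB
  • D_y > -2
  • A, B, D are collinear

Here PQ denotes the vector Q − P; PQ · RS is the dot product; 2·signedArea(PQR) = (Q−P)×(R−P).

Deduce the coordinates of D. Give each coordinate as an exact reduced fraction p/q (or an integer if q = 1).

1. D_x = 157/149  [A, B, D are collinear ∩ CD ⟂ AB]
2. D_y = -244/149  [A, B, D are collinear ∩ CD ⟂ AB]
   → D = (157/149, -244/149)

D = (157/149, -244/149)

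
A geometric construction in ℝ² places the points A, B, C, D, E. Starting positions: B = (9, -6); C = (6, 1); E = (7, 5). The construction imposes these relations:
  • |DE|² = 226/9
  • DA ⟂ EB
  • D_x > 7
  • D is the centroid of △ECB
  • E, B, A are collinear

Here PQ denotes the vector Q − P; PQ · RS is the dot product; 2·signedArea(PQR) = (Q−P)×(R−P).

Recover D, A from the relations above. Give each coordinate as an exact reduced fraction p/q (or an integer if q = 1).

A = (2959/375, 38/375)
D = (22/3, 0)

1. D_x = 22/3  [D is the centroid of △ECB]
2. D_y = 0  [D is the centroid of △ECB]
   → D = (22/3, 0)
3. A_x = 2959/375  [E, B, A are collinear ∩ DA ⟂ EB]
4. A_y = 38/375  [E, B, A are collinear ∩ DA ⟂ EB]
   → A = (2959/375, 38/375)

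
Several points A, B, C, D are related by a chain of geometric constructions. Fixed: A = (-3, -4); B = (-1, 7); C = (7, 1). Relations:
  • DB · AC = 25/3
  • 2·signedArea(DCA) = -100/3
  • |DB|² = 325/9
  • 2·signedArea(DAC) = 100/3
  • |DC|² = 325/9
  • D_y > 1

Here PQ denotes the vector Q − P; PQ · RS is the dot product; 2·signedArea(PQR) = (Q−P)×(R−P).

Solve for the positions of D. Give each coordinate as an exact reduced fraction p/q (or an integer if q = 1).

D = (1, 4/3)

1. D_x = 1  [2·signedArea(DCA) = -100/3 ∩ DB · AC = 25/3]
2. D_y = 4/3  [2·signedArea(DCA) = -100/3 ∩ DB · AC = 25/3]
   → D = (1, 4/3)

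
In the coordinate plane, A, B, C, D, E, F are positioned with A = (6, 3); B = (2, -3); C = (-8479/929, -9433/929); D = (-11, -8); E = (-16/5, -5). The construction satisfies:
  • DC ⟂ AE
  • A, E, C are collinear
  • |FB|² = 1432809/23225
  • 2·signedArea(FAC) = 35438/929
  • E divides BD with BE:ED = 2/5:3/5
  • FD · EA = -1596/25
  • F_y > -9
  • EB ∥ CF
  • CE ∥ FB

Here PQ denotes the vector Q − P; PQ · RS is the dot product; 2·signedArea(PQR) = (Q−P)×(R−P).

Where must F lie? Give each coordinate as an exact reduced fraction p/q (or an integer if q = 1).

F = (-18241/4645, -7575/929)

1. F_x = -18241/4645  [CE ∥ FB ∩ EB ∥ CF]
2. F_y = -7575/929  [CE ∥ FB ∩ EB ∥ CF]
   → F = (-18241/4645, -7575/929)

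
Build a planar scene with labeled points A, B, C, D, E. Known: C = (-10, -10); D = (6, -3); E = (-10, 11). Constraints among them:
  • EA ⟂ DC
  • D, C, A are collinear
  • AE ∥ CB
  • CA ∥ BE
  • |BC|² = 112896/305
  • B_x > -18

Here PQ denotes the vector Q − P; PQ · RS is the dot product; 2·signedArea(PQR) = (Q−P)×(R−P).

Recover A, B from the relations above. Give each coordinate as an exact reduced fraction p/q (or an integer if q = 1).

A = (-698/305, -2021/305)
B = (-5402/305, 2326/305)

1. A_x = -698/305  [D, C, A are collinear ∩ EA ⟂ DC]
2. A_y = -2021/305  [D, C, A are collinear ∩ EA ⟂ DC]
   → A = (-698/305, -2021/305)
3. B_x = -5402/305  [CA ∥ BE ∩ AE ∥ CB]
4. B_y = 2326/305  [CA ∥ BE ∩ AE ∥ CB]
   → B = (-5402/305, 2326/305)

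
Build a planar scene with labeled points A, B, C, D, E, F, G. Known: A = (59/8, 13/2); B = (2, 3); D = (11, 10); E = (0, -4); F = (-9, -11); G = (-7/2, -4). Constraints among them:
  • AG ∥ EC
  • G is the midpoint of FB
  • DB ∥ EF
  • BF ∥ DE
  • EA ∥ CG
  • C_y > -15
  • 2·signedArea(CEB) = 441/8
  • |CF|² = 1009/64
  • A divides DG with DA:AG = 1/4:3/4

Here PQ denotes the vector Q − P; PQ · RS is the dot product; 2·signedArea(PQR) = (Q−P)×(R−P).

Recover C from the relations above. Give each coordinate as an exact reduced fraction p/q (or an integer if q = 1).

C = (-87/8, -29/2)

1. C_x = -87/8  [EA ∥ CG ∩ AG ∥ EC]
2. C_y = -29/2  [EA ∥ CG ∩ AG ∥ EC]
   → C = (-87/8, -29/2)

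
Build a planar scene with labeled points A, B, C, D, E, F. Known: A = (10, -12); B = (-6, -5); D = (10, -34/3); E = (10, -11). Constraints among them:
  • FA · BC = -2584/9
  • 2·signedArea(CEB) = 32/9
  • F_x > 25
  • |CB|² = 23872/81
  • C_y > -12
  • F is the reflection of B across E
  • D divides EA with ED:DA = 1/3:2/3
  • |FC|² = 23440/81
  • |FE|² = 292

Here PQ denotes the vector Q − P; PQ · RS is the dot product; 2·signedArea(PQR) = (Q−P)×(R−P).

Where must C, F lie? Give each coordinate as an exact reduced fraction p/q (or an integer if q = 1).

1. F_x = 26  [F is the reflection of B across E]
2. F_y = -17  [F is the reflection of B across E]
   → F = (26, -17)
3. C_x = 10  [2·signedArea(CEB) = 32/9 ∩ FA · BC = -2584/9]
4. C_y = -101/9  [2·signedArea(CEB) = 32/9 ∩ FA · BC = -2584/9]
   → C = (10, -101/9)

C = (10, -101/9)
F = (26, -17)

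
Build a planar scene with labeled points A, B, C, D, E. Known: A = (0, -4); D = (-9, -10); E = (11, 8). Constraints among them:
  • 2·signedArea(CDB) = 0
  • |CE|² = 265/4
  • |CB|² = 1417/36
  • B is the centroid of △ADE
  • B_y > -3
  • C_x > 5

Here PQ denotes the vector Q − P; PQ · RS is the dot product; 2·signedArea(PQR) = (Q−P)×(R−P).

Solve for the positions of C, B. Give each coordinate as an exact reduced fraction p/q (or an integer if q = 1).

B = (2/3, -2)
C = (11/2, 2)

1. B_x = 2/3  [B is the centroid of △ADE]
2. B_y = -2  [B is the centroid of △ADE]
   → B = (2/3, -2)
3. C_x = 11/2  [line -8·x + 29/3·y + 74/3 = 0 ∩ |CB|² = 1417/36]
4. C_y = 2  [line -8·x + 29/3·y + 74/3 = 0 ∩ |CB|² = 1417/36]
   → C = (11/2, 2)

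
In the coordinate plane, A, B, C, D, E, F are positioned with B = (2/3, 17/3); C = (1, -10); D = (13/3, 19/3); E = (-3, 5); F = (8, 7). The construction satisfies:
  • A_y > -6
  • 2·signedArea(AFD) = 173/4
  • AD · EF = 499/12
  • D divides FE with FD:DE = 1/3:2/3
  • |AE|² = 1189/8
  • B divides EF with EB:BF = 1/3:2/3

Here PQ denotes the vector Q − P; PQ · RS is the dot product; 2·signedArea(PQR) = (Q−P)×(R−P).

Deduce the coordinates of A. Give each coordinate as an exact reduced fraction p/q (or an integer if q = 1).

1. A_x = 11/4  [AD · EF = 499/12 ∩ 2·signedArea(AFD) = 173/4]
2. A_y = -23/4  [AD · EF = 499/12 ∩ 2·signedArea(AFD) = 173/4]
   → A = (11/4, -23/4)

A = (11/4, -23/4)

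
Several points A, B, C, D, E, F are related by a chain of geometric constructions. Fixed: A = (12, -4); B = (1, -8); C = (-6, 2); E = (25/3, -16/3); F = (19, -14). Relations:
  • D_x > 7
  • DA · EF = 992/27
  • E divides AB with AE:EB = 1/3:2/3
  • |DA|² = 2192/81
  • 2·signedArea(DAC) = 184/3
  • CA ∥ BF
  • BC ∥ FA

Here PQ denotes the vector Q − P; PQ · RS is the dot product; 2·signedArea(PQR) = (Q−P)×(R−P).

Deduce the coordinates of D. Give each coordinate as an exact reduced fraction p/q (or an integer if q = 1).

D = (64/9, -52/9)

1. D_x = 64/9  [2·signedArea(DAC) = 184/3 ∩ DA · EF = 992/27]
2. D_y = -52/9  [2·signedArea(DAC) = 184/3 ∩ DA · EF = 992/27]
   → D = (64/9, -52/9)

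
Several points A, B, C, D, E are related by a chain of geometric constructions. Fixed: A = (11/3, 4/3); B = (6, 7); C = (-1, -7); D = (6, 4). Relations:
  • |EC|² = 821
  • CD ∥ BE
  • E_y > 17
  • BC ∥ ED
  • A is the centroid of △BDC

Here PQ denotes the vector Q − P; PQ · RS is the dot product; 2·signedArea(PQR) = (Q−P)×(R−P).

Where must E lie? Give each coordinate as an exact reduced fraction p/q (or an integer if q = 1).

E = (13, 18)

1. E_x = 13  [BC ∥ ED ∩ CD ∥ BE]
2. E_y = 18  [BC ∥ ED ∩ CD ∥ BE]
   → E = (13, 18)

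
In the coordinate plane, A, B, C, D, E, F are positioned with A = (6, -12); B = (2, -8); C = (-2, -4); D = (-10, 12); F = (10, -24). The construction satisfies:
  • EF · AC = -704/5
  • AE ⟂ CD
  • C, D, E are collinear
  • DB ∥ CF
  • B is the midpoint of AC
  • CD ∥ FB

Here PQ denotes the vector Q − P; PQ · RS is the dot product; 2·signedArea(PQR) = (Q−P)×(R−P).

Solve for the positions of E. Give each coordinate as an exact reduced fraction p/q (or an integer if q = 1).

1. E_x = 14/5  [C, D, E are collinear ∩ AE ⟂ CD]
2. E_y = -68/5  [C, D, E are collinear ∩ AE ⟂ CD]
   → E = (14/5, -68/5)

E = (14/5, -68/5)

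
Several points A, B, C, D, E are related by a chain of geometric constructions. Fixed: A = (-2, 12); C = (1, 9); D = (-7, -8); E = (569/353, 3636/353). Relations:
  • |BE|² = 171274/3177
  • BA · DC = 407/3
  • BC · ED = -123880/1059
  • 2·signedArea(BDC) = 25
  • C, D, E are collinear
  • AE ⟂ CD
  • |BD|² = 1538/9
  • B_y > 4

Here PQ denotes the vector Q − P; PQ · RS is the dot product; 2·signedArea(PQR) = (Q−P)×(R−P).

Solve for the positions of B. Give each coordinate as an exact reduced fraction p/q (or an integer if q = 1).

1. B_x = -8/3  [BC · ED = -123880/1059 ∩ 2·signedArea(BDC) = 25]
2. B_y = 13/3  [BC · ED = -123880/1059 ∩ 2·signedArea(BDC) = 25]
   → B = (-8/3, 13/3)

B = (-8/3, 13/3)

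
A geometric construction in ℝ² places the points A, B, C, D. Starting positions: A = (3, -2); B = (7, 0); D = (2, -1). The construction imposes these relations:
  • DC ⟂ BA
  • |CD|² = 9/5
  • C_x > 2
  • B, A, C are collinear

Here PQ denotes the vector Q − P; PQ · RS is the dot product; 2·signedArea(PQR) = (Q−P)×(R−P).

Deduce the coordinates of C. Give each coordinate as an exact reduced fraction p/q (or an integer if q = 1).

C = (13/5, -11/5)

1. C_x = 13/5  [B, A, C are collinear ∩ DC ⟂ BA]
2. C_y = -11/5  [B, A, C are collinear ∩ DC ⟂ BA]
   → C = (13/5, -11/5)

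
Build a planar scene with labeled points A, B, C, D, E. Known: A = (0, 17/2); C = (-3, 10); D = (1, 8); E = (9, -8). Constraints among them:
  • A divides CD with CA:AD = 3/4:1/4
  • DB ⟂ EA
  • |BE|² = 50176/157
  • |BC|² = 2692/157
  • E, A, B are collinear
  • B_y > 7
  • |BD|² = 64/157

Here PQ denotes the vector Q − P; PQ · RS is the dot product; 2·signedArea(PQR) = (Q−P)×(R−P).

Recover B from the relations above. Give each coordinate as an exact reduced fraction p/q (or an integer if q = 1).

1. B_x = 69/157  [E, A, B are collinear ∩ DB ⟂ EA]
2. B_y = 1208/157  [E, A, B are collinear ∩ DB ⟂ EA]
   → B = (69/157, 1208/157)

B = (69/157, 1208/157)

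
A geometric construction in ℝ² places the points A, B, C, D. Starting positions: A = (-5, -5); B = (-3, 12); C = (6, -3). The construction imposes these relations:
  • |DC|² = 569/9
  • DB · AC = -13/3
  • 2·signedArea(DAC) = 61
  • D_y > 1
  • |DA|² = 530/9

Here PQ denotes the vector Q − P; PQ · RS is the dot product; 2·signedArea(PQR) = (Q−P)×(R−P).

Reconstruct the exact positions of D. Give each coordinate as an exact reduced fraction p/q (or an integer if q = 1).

1. D_x = -2/3  [2·signedArea(DAC) = 61 ∩ DB · AC = -13/3]
2. D_y = 4/3  [2·signedArea(DAC) = 61 ∩ DB · AC = -13/3]
   → D = (-2/3, 4/3)

D = (-2/3, 4/3)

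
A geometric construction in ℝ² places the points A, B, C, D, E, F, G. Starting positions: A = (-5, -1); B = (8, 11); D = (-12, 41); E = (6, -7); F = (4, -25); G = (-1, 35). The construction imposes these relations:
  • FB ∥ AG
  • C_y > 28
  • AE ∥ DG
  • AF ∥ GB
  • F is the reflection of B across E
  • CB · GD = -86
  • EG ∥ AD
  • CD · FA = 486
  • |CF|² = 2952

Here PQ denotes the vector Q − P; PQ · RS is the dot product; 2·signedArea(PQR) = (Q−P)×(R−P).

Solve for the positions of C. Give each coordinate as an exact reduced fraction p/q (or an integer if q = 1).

C = (10, 29)

1. C_x = 10  [CB · GD = -86 ∩ CD · FA = 486]
2. C_y = 29  [CB · GD = -86 ∩ CD · FA = 486]
   → C = (10, 29)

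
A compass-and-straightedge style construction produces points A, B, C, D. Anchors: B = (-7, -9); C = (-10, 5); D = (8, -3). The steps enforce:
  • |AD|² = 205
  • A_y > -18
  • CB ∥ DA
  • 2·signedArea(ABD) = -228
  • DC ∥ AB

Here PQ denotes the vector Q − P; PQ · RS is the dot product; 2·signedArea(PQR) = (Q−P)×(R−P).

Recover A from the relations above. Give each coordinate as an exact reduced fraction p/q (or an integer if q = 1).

1. A_x = 11  [DC ∥ AB ∩ CB ∥ DA]
2. A_y = -17  [DC ∥ AB ∩ CB ∥ DA]
   → A = (11, -17)

A = (11, -17)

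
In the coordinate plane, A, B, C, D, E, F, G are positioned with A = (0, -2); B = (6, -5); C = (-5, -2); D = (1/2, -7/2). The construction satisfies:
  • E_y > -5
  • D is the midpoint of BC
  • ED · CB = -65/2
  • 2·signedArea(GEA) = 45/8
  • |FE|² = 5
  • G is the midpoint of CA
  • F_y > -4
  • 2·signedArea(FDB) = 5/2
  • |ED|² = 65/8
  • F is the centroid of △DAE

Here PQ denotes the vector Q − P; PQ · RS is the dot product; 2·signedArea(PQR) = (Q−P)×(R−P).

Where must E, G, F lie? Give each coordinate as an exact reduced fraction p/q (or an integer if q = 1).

E = (13/4, -17/4)
F = (5/4, -13/4)
G = (-5/2, -2)

1. E_x = 13/4  [line -11·x + 3·y + 97/2 = 0 ∩ |ED|² = 65/8]
2. E_y = -17/4  [line -11·x + 3·y + 97/2 = 0 ∩ |ED|² = 65/8]
   → E = (13/4, -17/4)
3. G_x = -5/2  [G is the midpoint of CA]
4. G_y = -2  [G is the midpoint of CA]
   → G = (-5/2, -2)
5. F_x = 5/4  [F is the centroid of △DAE]
6. F_y = -13/4  [F is the centroid of △DAE]
   → F = (5/4, -13/4)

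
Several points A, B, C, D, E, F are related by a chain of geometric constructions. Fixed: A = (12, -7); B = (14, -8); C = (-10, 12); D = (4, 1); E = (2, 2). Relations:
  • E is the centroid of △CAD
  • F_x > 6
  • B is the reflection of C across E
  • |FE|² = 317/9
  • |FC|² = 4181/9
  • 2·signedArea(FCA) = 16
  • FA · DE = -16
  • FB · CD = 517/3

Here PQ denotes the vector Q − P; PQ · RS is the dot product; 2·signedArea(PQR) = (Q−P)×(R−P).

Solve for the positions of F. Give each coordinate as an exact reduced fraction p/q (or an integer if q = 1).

1. F_x = 20/3  [2·signedArea(FCA) = 16 ∩ FB · CD = 517/3]
2. F_y = -5/3  [2·signedArea(FCA) = 16 ∩ FB · CD = 517/3]
   → F = (20/3, -5/3)

F = (20/3, -5/3)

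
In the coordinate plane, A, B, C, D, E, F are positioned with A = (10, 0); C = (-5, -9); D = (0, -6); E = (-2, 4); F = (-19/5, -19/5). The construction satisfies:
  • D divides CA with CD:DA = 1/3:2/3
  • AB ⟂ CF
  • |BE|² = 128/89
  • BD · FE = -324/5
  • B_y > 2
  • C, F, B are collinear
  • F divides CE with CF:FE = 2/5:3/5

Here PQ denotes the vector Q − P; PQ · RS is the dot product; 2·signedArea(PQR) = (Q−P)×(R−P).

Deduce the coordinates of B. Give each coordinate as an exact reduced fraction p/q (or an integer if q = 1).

1. B_x = -202/89  [C, F, B are collinear ∩ AB ⟂ CF]
2. B_y = 252/89  [C, F, B are collinear ∩ AB ⟂ CF]
   → B = (-202/89, 252/89)

B = (-202/89, 252/89)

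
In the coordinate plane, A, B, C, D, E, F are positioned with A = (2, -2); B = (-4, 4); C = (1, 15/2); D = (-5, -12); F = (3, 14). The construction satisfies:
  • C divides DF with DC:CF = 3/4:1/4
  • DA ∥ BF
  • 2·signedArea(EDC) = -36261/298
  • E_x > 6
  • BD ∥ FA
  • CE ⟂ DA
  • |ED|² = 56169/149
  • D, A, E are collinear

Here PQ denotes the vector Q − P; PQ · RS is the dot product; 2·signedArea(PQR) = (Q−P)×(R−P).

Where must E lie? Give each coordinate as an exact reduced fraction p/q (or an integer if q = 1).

E = (914/149, 582/149)

1. E_x = 914/149  [D, A, E are collinear ∩ CE ⟂ DA]
2. E_y = 582/149  [D, A, E are collinear ∩ CE ⟂ DA]
   → E = (914/149, 582/149)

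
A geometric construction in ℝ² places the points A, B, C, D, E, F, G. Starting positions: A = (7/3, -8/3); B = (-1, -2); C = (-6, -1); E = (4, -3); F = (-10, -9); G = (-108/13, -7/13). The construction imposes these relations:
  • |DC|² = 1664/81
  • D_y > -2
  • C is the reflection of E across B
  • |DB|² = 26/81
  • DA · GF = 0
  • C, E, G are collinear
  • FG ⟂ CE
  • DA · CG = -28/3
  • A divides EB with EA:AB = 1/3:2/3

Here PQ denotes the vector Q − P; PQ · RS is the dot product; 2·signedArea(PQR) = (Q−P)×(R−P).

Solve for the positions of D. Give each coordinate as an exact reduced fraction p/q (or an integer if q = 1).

D = (-14/9, -17/9)

1. D_x = -14/9  [DA · GF = 0 ∩ DA · CG = -28/3]
2. D_y = -17/9  [DA · GF = 0 ∩ DA · CG = -28/3]
   → D = (-14/9, -17/9)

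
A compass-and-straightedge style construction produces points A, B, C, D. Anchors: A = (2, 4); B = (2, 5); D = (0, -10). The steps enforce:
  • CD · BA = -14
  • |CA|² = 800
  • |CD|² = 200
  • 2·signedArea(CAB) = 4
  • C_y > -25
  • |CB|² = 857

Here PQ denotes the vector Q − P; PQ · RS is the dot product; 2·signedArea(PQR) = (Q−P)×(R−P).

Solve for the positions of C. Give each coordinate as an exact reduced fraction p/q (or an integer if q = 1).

1. C_x = -2  [2·signedArea(CAB) = 4 ∩ CD · BA = -14]
2. C_y = -24  [2·signedArea(CAB) = 4 ∩ CD · BA = -14]
   → C = (-2, -24)

C = (-2, -24)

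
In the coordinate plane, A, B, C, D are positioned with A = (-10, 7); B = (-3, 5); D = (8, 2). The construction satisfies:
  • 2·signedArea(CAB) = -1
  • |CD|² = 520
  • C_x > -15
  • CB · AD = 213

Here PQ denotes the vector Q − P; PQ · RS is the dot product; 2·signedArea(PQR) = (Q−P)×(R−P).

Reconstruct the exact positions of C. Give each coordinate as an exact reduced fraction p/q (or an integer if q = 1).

1. C_x = -14  [2·signedArea(CAB) = -1 ∩ CB · AD = 213]
2. C_y = 8  [2·signedArea(CAB) = -1 ∩ CB · AD = 213]
   → C = (-14, 8)

C = (-14, 8)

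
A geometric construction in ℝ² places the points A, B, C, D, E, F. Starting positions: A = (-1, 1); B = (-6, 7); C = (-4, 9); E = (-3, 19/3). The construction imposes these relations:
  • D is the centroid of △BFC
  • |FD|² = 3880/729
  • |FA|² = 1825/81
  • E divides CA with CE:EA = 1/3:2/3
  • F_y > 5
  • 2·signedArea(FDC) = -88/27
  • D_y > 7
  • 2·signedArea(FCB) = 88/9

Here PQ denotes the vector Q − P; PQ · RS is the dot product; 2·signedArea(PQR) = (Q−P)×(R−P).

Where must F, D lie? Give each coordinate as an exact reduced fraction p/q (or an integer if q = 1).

1. F_x = -8/3  [line 2·x + -2·y + 146/9 = 0 ∩ |FA|² = 1825/81]
2. F_y = 49/9  [line 2·x + -2·y + 146/9 = 0 ∩ |FA|² = 1825/81]
   → F = (-8/3, 49/9)
3. D_x = -38/9  [2·signedArea(FDC) = -88/27 ∩ D is the centroid of △BFC]
4. D_y = 193/27  [2·signedArea(FDC) = -88/27 ∩ D is the centroid of △BFC]
   → D = (-38/9, 193/27)

D = (-38/9, 193/27)
F = (-8/3, 49/9)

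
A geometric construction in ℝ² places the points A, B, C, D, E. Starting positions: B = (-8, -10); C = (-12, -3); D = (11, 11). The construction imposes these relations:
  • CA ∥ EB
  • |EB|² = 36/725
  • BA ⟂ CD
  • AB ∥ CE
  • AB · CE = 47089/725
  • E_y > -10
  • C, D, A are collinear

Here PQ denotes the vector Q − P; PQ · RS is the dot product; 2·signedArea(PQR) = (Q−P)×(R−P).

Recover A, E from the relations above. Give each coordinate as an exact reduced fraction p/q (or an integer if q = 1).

A = (-8838/725, -2259/725)
E = (-5662/725, -7166/725)

1. A_x = -8838/725  [C, D, A are collinear ∩ BA ⟂ CD]
2. A_y = -2259/725  [C, D, A are collinear ∩ BA ⟂ CD]
   → A = (-8838/725, -2259/725)
3. E_x = -5662/725  [CA ∥ EB ∩ AB ∥ CE]
4. E_y = -7166/725  [CA ∥ EB ∩ AB ∥ CE]
   → E = (-5662/725, -7166/725)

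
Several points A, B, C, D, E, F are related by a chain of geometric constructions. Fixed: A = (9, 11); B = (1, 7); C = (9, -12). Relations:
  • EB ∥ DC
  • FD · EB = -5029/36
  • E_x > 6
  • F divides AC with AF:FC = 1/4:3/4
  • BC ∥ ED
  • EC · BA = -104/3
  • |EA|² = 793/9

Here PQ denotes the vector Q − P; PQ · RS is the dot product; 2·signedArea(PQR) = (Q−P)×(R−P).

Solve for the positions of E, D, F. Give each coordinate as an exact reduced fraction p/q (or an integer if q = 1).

D = (43/3, -17)
E = (19/3, 2)
F = (9, 21/4)

1. E_x = 19/3  [line -8·x + -4·y + 176/3 = 0 ∩ |EA|² = 793/9]
2. E_y = 2  [line -8·x + -4·y + 176/3 = 0 ∩ |EA|² = 793/9]
   → E = (19/3, 2)
3. D_x = 43/3  [EB ∥ DC ∩ BC ∥ ED]
4. D_y = -17  [EB ∥ DC ∩ BC ∥ ED]
   → D = (43/3, -17)
5. F_x = 9  [F divides AC with AF:FC = 1/4:3/4]
6. F_y = 21/4  [F divides AC with AF:FC = 1/4:3/4]
   → F = (9, 21/4)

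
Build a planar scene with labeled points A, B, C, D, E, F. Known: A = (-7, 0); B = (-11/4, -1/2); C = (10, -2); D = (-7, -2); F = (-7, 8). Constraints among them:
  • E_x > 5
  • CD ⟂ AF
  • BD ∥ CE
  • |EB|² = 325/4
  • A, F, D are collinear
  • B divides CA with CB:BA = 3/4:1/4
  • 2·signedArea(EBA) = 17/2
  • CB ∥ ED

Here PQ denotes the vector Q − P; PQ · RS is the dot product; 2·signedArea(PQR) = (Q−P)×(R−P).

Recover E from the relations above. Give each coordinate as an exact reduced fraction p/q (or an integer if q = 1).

1. E_x = 23/4  [CB ∥ ED ∩ BD ∥ CE]
2. E_y = -7/2  [CB ∥ ED ∩ BD ∥ CE]
   → E = (23/4, -7/2)

E = (23/4, -7/2)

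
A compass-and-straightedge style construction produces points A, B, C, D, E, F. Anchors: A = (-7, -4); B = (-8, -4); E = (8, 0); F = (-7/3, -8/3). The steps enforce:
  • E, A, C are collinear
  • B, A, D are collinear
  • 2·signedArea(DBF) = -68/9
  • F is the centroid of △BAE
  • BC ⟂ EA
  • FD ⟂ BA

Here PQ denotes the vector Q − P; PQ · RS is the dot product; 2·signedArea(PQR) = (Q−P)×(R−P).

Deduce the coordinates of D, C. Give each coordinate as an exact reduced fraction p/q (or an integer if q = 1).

1. D_x = -7/3  [B, A, D are collinear ∩ FD ⟂ BA]
2. D_y = -4  [B, A, D are collinear ∩ FD ⟂ BA]
   → D = (-7/3, -4)
3. C_x = -1912/241  [E, A, C are collinear ∩ BC ⟂ EA]
4. C_y = -1024/241  [E, A, C are collinear ∩ BC ⟂ EA]
   → C = (-1912/241, -1024/241)

C = (-1912/241, -1024/241)
D = (-7/3, -4)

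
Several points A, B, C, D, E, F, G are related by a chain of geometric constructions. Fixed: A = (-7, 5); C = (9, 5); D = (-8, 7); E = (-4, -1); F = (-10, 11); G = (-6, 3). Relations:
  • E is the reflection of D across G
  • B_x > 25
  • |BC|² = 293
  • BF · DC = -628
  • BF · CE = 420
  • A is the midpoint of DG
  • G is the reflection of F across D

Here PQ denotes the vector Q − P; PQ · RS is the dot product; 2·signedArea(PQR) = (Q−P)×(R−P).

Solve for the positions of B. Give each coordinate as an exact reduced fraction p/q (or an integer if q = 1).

B = (26, 3)

1. B_x = 26  [BF · DC = -628 ∩ BF · CE = 420]
2. B_y = 3  [BF · DC = -628 ∩ BF · CE = 420]
   → B = (26, 3)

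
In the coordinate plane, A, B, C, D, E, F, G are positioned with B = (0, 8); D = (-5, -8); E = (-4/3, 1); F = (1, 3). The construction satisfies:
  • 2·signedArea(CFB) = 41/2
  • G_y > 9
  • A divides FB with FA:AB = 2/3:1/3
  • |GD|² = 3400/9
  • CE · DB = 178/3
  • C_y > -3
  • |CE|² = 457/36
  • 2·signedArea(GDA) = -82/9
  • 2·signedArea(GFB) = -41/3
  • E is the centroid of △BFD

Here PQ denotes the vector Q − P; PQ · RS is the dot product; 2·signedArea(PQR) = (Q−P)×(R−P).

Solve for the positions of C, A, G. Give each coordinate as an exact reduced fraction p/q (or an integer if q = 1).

A = (1/3, 19/3)
C = (-2, -5/2)
G = (7/3, 10)

1. C_x = -2  [CE · DB = 178/3 ∩ 2·signedArea(CFB) = 41/2]
2. C_y = -5/2  [CE · DB = 178/3 ∩ 2·signedArea(CFB) = 41/2]
   → C = (-2, -5/2)
3. A_x = 1/3  [A divides FB with FA:AB = 2/3:1/3]
4. A_y = 19/3  [A divides FB with FA:AB = 2/3:1/3]
   → A = (1/3, 19/3)
5. G_x = 7/3  [2·signedArea(GDA) = -82/9 ∩ 2·signedArea(GFB) = -41/3]
6. G_y = 10  [2·signedArea(GDA) = -82/9 ∩ 2·signedArea(GFB) = -41/3]
   → G = (7/3, 10)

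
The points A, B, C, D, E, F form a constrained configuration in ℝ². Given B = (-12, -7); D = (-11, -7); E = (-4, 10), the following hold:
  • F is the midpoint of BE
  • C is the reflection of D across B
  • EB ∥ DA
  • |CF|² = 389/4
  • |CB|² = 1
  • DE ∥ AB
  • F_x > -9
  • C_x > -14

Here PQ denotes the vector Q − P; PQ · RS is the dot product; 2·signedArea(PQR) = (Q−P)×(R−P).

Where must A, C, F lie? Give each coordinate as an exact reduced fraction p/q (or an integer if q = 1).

1. A_x = -19  [DE ∥ AB ∩ EB ∥ DA]
2. A_y = -24  [DE ∥ AB ∩ EB ∥ DA]
   → A = (-19, -24)
3. C_x = -13  [C is the reflection of D across B]
4. C_y = -7  [C is the reflection of D across B]
   → C = (-13, -7)
5. F_x = -8  [F is the midpoint of BE]
6. F_y = 3/2  [F is the midpoint of BE]
   → F = (-8, 3/2)

A = (-19, -24)
C = (-13, -7)
F = (-8, 3/2)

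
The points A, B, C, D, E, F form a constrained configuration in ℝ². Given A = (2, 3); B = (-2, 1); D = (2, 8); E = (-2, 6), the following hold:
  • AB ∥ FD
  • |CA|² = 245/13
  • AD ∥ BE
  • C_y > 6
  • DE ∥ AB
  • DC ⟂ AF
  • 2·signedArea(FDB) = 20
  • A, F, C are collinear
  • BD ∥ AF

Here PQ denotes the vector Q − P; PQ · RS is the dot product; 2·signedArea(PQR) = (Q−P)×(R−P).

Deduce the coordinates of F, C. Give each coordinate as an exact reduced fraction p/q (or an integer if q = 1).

C = (54/13, 88/13)
F = (6, 10)

1. F_x = 6  [AB ∥ FD ∩ BD ∥ AF]
2. F_y = 10  [AB ∥ FD ∩ BD ∥ AF]
   → F = (6, 10)
3. C_x = 54/13  [A, F, C are collinear ∩ DC ⟂ AF]
4. C_y = 88/13  [A, F, C are collinear ∩ DC ⟂ AF]
   → C = (54/13, 88/13)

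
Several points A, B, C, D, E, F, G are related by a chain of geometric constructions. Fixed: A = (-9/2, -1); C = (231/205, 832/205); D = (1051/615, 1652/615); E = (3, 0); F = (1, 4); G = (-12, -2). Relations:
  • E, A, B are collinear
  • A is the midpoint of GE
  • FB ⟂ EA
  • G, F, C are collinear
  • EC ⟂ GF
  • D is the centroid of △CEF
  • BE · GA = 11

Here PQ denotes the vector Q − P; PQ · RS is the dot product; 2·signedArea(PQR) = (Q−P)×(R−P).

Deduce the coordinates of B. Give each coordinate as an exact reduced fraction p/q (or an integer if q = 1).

B = (357/229, -44/229)

1. B_x = 357/229  [E, A, B are collinear ∩ FB ⟂ EA]
2. B_y = -44/229  [E, A, B are collinear ∩ FB ⟂ EA]
   → B = (357/229, -44/229)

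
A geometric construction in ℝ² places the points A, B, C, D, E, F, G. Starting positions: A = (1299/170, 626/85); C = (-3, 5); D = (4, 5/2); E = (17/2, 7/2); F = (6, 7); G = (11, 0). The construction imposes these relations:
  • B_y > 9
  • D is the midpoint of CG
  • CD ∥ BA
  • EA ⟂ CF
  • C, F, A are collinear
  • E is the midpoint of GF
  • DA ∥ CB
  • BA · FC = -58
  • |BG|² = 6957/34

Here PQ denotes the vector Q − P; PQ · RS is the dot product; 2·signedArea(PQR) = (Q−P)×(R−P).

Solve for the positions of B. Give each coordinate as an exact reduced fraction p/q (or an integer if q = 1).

1. B_x = 109/170  [CD ∥ BA ∩ DA ∥ CB]
2. B_y = 1677/170  [CD ∥ BA ∩ DA ∥ CB]
   → B = (109/170, 1677/170)

B = (109/170, 1677/170)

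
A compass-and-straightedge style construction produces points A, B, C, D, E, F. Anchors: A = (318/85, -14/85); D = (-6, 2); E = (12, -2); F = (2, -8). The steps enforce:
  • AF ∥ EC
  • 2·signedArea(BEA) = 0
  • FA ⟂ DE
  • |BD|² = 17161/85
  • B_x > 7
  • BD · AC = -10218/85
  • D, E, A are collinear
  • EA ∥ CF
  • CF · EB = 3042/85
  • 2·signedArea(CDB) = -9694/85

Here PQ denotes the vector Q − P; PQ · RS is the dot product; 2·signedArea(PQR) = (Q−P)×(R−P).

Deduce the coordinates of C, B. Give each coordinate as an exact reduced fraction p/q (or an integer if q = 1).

B = (669/85, -92/85)
C = (872/85, -836/85)

1. C_x = 872/85  [EA ∥ CF ∩ AF ∥ EC]
2. C_y = -836/85  [EA ∥ CF ∩ AF ∥ EC]
   → C = (872/85, -836/85)
3. B_x = 669/85  [2·signedArea(BEA) = 0 ∩ BD · AC = -10218/85]
4. B_y = -92/85  [2·signedArea(BEA) = 0 ∩ BD · AC = -10218/85]
   → B = (669/85, -92/85)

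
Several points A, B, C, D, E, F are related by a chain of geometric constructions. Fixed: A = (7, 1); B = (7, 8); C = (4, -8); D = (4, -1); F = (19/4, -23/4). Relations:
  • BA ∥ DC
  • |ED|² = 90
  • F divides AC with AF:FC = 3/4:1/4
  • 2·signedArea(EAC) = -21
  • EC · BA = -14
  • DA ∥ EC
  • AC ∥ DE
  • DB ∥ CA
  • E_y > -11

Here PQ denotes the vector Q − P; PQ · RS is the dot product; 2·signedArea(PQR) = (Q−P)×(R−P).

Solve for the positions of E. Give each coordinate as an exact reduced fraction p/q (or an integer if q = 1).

1. E_x = 1  [DA ∥ EC ∩ AC ∥ DE]
2. E_y = -10  [DA ∥ EC ∩ AC ∥ DE]
   → E = (1, -10)

E = (1, -10)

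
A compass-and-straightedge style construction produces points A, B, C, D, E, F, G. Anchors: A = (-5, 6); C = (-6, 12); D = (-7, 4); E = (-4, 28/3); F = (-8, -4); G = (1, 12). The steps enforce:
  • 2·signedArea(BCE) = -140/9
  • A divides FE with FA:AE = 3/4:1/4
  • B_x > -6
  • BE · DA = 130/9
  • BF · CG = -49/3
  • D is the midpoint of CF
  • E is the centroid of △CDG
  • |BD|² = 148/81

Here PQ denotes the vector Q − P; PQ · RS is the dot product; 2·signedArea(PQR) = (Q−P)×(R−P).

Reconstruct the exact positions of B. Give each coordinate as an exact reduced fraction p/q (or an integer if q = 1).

1. B_x = -17/3  [2·signedArea(BCE) = -140/9 ∩ BE · DA = 130/9]
2. B_y = 34/9  [2·signedArea(BCE) = -140/9 ∩ BE · DA = 130/9]
   → B = (-17/3, 34/9)

B = (-17/3, 34/9)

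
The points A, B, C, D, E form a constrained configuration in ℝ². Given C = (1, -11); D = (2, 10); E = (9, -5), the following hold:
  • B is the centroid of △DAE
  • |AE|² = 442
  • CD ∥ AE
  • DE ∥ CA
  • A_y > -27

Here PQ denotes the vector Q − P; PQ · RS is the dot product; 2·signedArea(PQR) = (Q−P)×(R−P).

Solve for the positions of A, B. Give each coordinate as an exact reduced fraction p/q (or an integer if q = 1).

A = (8, -26)
B = (19/3, -7)

1. A_x = 8  [CD ∥ AE ∩ DE ∥ CA]
2. A_y = -26  [CD ∥ AE ∩ DE ∥ CA]
   → A = (8, -26)
3. B_x = 19/3  [B is the centroid of △DAE]
4. B_y = -7  [B is the centroid of △DAE]
   → B = (19/3, -7)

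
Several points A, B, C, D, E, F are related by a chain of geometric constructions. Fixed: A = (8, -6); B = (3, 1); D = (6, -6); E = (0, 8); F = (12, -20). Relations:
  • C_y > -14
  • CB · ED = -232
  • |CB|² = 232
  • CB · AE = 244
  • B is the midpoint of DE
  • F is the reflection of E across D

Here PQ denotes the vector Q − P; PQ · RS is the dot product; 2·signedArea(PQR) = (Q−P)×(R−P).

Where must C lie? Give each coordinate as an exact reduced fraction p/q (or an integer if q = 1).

1. C_x = 9  [CB · ED = -232 ∩ CB · AE = 244]
2. C_y = -13  [CB · ED = -232 ∩ CB · AE = 244]
   → C = (9, -13)

C = (9, -13)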